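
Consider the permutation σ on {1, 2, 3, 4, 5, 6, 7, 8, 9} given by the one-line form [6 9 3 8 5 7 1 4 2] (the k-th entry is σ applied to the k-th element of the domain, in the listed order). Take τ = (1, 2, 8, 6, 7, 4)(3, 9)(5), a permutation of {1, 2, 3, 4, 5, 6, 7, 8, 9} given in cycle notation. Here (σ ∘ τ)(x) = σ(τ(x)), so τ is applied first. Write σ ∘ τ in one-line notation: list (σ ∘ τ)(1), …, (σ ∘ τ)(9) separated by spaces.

9 4 2 6 5 1 8 7 3

Chase each element through τ then σ: 1 → 2 → 9; 2 → 8 → 4; 3 → 9 → 2; 4 → 1 → 6; 5 → 5 → 5; 6 → 7 → 1; 7 → 4 → 8; 8 → 6 → 7; 9 → 3 → 3.
So σ ∘ τ in one-line form is 9 4 2 6 5 1 8 7 3.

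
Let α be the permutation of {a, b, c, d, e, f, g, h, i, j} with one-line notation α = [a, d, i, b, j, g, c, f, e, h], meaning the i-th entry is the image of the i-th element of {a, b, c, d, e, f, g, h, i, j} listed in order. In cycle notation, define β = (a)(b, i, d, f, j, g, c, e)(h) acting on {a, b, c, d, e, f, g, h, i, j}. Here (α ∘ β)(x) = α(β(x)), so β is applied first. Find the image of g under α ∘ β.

i

β(g) = c, then α(c) = i; composing gives (α ∘ β)(g) = i.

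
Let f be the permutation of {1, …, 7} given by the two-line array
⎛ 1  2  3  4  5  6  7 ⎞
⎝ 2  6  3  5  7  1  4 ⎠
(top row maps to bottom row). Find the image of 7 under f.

The entry below 7 in the array is 4, so f(7) = 4.

4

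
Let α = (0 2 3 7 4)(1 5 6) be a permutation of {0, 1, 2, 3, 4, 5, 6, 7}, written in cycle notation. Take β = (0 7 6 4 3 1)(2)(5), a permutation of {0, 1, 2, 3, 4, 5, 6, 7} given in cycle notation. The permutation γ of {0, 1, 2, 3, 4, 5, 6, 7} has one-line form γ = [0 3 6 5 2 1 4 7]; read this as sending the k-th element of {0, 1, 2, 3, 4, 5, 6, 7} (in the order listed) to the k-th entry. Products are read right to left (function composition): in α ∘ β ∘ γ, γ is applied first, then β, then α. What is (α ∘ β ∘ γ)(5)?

(α ∘ β ∘ γ)(5) = α(β(γ(5))). γ(5) = 1, then β(1) = 0, then α(0) = 2, so the result is 2.

2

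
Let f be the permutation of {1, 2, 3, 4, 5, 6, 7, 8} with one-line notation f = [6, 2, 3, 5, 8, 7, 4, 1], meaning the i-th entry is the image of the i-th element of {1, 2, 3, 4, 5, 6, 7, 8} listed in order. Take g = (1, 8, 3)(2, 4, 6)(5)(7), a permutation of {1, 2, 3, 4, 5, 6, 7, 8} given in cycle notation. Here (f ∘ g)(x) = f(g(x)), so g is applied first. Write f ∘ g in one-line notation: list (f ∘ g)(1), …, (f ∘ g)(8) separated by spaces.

Chase each element through g then f: 1 → 8 → 1; 2 → 4 → 5; 3 → 1 → 6; 4 → 6 → 7; 5 → 5 → 8; 6 → 2 → 2; 7 → 7 → 4; 8 → 3 → 3.
So f ∘ g in one-line form is 1 5 6 7 8 2 4 3.

1 5 6 7 8 2 4 3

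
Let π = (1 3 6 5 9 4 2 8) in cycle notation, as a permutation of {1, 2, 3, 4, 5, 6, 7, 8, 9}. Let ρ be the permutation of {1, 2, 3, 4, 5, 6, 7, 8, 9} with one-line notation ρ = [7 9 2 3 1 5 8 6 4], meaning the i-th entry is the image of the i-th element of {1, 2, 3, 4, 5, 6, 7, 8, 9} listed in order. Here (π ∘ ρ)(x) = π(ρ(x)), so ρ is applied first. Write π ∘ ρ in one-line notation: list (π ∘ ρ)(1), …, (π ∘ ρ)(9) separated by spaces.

7 4 8 6 3 9 1 5 2

(π ∘ ρ)(x) = π(ρ(x)). Computing each image: π(ρ(1)) = π(7) = 7, π(ρ(2)) = π(9) = 4, π(ρ(3)) = π(2) = 8, π(ρ(4)) = π(3) = 6, π(ρ(5)) = π(1) = 3, π(ρ(6)) = π(5) = 9, π(ρ(7)) = π(8) = 1, π(ρ(8)) = π(6) = 5, π(ρ(9)) = π(4) = 2.
Hence π ∘ ρ = [7 4 8 6 3 9 1 5 2].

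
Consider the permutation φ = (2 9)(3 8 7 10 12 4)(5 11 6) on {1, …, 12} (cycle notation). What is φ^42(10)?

10

10 lies in the 6-cycle (3 8 7 10 12 4).
Powers repeat with period 6 on this cycle, and 42 mod 6 = 0, so φ^42(10) = φ^0(10).
So φ^42(10) = 10.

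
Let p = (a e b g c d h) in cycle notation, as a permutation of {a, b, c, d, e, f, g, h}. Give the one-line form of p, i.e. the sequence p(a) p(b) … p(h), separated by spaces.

Image by image: a↦e, b↦g, c↦d, d↦h, e↦b, f↦f, g↦c, h↦a.
Listing these in domain order gives e g d h b f c a.

e g d h b f c a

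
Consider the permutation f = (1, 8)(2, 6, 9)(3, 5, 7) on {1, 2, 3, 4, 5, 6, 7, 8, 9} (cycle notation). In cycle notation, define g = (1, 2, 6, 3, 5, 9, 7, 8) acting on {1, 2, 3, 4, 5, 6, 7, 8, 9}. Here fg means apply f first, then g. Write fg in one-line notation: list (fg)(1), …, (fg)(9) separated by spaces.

(fg)(x) = g(f(x)). Computing each image: g(f(1)) = g(8) = 1, g(f(2)) = g(6) = 3, g(f(3)) = g(5) = 9, g(f(4)) = g(4) = 4, g(f(5)) = g(7) = 8, g(f(6)) = g(9) = 7, g(f(7)) = g(3) = 5, g(f(8)) = g(1) = 2, g(f(9)) = g(2) = 6.
Hence fg = [1 3 9 4 8 7 5 2 6].

1 3 9 4 8 7 5 2 6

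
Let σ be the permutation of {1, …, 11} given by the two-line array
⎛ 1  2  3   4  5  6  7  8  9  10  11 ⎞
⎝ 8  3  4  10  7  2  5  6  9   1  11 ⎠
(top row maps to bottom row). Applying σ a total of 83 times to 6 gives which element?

8

Tracing 6 → 2 → … returns to 6 after 7 steps, so 6 lies in a 7-cycle (1 8 6 2 3 4 10).
Since the cycle has length 7, σ^83 acts on it the same as σ^6 (83 mod 7 = 6).
Stepping 6 places around the cycle: 6 → 2 → 3 → 4 → 10 → 1 → 8.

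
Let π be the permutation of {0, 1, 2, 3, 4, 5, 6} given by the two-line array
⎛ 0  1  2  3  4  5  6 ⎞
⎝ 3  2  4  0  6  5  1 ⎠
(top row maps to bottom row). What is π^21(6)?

Tracing 6 → 1 → … returns to 6 after 4 steps, so 6 lies in a 4-cycle (1 2 4 6).
Powers repeat with period 4 on this cycle, and 21 mod 4 = 1, so π^21(6) = π^1(6).
Advancing 1 step from 6: 6 → 1.

1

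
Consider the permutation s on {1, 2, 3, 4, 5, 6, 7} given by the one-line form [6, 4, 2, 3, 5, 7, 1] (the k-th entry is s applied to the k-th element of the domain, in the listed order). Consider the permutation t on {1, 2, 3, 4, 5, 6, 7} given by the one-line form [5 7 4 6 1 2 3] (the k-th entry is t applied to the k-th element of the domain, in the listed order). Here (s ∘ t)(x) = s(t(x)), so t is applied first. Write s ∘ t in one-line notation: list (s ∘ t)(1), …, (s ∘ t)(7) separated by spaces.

5 1 3 7 6 4 2

(s ∘ t)(x) = s(t(x)). Computing each image: s(t(1)) = s(5) = 5, s(t(2)) = s(7) = 1, s(t(3)) = s(4) = 3, s(t(4)) = s(6) = 7, s(t(5)) = s(1) = 6, s(t(6)) = s(2) = 4, s(t(7)) = s(3) = 2.
Hence s ∘ t = [5 1 3 7 6 4 2].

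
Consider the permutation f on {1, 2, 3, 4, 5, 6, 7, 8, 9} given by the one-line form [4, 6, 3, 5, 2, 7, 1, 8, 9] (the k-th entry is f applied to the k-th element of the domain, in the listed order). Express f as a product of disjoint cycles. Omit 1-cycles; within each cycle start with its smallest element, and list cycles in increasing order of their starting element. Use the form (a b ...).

From 1: 1 → 4 → 5 → 2 → 6 → 7 → 1, closing the cycle (1 4 5 2 6 7).
Continuing from each remaining unvisited element yields (1 4 5 2 6 7).

(1 4 5 2 6 7)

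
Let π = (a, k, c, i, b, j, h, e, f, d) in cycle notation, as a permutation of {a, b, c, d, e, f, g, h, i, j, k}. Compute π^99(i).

i lies in the 10-cycle (a, k, c, i, b, j, h, e, f, d).
On a 10-cycle, π^10 is the identity, so π^99 = π^9 there (99 ≡ 9 mod 10).
Stepping 9 places around the cycle: i → b → j → h → e → f → d → a → k → c.

c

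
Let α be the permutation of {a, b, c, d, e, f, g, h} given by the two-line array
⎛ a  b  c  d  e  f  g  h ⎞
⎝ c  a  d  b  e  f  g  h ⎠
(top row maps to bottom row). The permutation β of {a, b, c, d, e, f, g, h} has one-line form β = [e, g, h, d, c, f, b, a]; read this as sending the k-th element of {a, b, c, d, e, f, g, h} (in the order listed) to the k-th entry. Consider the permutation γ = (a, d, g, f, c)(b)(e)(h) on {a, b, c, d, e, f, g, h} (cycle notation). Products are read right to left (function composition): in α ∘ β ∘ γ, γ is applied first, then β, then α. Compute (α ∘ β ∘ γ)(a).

Chase a: γ(a) = d; β(d) = d; α(d) = b. Hence (α ∘ β ∘ γ)(a) = b.

b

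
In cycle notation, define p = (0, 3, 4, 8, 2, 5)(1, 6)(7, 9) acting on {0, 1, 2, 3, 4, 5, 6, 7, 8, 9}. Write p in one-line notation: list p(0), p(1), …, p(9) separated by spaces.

3 6 5 4 8 0 1 9 2 7

Image by image: 0→3, 1→6, 2→5, 3→4, 4→8, 5→0, 6→1, 7→9, 8→2, 9→7.
So the one-line form is 3 6 5 4 8 0 1 9 2 7.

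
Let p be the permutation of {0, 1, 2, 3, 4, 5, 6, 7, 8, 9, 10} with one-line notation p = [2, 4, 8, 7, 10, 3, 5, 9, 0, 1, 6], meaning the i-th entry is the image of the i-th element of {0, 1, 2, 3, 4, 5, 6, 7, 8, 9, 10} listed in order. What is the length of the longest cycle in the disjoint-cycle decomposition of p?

8

Decomposing into disjoint cycles gives (0, 2, 8)(1, 4, 10, 6, 5, 3, 7, 9); the longest has length 8.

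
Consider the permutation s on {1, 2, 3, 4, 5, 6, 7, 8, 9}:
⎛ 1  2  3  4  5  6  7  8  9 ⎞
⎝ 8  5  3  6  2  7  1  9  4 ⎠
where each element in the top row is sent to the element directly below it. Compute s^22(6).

9

Tracing 6 → 7 → … returns to 6 after 6 steps, so 6 lies in a 6-cycle (1, 8, 9, 4, 6, 7).
Since the cycle has length 6, s^22 acts on it the same as s^4 (22 mod 6 = 4).
Advancing 4 steps from 6: 6 → 7 → 1 → 8 → 9.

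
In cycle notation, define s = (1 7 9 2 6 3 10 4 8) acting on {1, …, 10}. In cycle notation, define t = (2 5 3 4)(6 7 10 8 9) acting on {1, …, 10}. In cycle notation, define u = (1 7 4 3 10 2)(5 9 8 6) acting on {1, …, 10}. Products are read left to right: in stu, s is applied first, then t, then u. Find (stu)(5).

(stu)(5) = u(t(s(5))). s(5) = 5, then t(5) = 3, then u(3) = 10, so the result is 10.

10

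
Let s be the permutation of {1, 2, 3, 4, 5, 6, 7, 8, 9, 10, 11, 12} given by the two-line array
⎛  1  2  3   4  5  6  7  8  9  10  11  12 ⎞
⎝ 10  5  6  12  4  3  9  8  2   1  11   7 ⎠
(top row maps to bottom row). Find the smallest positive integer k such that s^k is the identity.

6

Decomposing into disjoint cycles gives cycle lengths 6, 2, 2, 1, 1.
The order of s is the least common multiple of its cycle lengths: lcm(6, 2, 2) = 6.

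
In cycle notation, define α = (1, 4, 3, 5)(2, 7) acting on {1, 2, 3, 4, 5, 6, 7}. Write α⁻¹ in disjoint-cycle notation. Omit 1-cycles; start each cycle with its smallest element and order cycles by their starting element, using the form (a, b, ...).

Inverting a permutation written in cycle notation just reverses the order within every cycle.
After reversing and putting each cycle's least element first, α⁻¹ = (1, 5, 3, 4)(2, 7).

(1, 5, 3, 4)(2, 7)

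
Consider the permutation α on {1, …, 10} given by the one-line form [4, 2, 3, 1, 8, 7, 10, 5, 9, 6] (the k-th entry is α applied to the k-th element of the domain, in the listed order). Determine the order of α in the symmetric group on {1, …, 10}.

The disjoint-cycle form of α has cycle lengths 3, 2, 2, 1, 1, 1.
The order is lcm(3, 2, 2) = 6.

6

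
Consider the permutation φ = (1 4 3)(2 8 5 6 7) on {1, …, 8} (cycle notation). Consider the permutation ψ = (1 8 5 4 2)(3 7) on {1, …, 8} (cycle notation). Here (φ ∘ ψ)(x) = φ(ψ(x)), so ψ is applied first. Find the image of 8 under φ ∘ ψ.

ψ(8) = 5, then φ(5) = 6; composing gives (φ ∘ ψ)(8) = 6.

6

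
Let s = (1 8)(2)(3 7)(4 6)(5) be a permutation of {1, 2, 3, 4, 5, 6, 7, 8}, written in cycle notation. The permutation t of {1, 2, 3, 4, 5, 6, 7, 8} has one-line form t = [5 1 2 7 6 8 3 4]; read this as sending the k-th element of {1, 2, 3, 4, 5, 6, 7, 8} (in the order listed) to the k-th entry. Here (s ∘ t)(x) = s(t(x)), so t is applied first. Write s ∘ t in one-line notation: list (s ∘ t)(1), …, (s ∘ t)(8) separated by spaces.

5 8 2 3 4 1 7 6

(s ∘ t)(x) = s(t(x)). Computing each image: s(t(1)) = s(5) = 5, s(t(2)) = s(1) = 8, s(t(3)) = s(2) = 2, s(t(4)) = s(7) = 3, s(t(5)) = s(6) = 4, s(t(6)) = s(8) = 1, s(t(7)) = s(3) = 7, s(t(8)) = s(4) = 6.
Hence s ∘ t = [5 8 2 3 4 1 7 6].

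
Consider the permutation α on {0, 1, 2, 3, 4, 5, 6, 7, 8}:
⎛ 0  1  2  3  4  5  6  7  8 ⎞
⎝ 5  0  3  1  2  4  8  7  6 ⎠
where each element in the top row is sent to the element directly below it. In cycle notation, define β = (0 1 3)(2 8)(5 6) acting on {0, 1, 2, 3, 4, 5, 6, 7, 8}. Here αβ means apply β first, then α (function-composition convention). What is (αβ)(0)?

First apply β: β(0) = 1, then α(1) = 0. Thus (αβ)(0) = 0.

0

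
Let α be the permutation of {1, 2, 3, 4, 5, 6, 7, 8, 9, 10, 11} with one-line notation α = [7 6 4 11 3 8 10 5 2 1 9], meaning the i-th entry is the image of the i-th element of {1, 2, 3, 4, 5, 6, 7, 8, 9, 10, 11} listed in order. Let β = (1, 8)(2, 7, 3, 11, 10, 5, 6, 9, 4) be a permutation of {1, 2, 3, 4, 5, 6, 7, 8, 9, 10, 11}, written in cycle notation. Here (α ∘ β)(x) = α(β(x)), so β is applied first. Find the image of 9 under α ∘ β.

11

(α ∘ β)(9) = α(β(9)). β(9) = 4, then α(4) = 11. So (α ∘ β)(9) = 11.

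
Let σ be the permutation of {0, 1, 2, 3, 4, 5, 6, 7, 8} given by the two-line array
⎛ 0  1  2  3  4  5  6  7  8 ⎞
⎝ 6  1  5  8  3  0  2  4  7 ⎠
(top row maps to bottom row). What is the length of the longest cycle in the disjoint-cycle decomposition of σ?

4

Decomposing into disjoint cycles gives (0, 6, 2, 5)(3, 8, 7, 4); the longest has length 4.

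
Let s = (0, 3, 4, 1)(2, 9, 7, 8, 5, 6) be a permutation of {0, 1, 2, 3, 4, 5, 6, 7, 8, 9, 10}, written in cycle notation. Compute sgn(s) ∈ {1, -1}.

1

The cycle lengths are 6, 4, 1.
A cycle is odd iff its length is even; s has 2 even-length cycles, so sgn(s) = (−1)^2 and s is even.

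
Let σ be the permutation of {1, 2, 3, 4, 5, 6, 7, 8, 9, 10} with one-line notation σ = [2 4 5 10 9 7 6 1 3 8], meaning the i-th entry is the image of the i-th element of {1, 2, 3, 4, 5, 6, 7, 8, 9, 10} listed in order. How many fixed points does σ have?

0

No element satisfies σ(x) = x, so there are 0 fixed points.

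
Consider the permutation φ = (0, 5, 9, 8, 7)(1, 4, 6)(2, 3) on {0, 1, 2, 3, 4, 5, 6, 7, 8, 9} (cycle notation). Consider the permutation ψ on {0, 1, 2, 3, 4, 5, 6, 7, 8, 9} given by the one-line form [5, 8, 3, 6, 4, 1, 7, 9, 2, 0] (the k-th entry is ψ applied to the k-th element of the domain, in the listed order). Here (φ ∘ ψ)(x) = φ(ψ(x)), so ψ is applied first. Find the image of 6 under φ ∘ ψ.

0

ψ(6) = 7, then φ(7) = 0; composing gives (φ ∘ ψ)(6) = 0.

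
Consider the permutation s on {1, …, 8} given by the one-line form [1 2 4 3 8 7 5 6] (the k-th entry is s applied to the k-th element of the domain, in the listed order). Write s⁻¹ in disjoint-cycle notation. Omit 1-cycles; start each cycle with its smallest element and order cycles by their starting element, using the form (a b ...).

First write s in disjoint cycles: (3 4)(5 8 6 7).
Reversing each cycle (and rotating so the smallest element leads) gives s⁻¹ = (3 4)(5 7 6 8).

(3 4)(5 7 6 8)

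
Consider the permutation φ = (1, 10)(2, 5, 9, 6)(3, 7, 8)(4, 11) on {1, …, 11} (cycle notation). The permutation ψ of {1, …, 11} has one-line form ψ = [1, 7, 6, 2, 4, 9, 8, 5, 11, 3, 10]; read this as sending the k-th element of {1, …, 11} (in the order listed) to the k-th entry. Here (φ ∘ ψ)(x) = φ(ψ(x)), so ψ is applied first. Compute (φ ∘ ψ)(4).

(φ ∘ ψ)(4) = φ(ψ(4)). ψ(4) = 2, then φ(2) = 5. So (φ ∘ ψ)(4) = 5.

5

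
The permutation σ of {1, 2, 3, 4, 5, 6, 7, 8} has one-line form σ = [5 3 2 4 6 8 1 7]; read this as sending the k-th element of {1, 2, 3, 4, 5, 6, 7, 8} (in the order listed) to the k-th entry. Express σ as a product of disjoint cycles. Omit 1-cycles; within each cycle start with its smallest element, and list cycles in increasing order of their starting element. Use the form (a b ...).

Start at 1 and follow images: 1 → 5 → 6 → 8 → 7 → 1, giving the cycle (1 5 6 8 7).
Repeating from the next unused element and collecting all non-trivial cycles gives (1 5 6 8 7)(2 3).

(1 5 6 8 7)(2 3)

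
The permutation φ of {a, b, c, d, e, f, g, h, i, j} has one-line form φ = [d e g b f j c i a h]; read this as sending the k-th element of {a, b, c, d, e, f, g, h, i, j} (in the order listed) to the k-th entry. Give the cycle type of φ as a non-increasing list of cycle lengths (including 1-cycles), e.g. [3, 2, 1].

[8, 2]

The disjoint cycles are (a, d, b, e, f, j, h, i)(c, g), with lengths 8, 2 in non-increasing order.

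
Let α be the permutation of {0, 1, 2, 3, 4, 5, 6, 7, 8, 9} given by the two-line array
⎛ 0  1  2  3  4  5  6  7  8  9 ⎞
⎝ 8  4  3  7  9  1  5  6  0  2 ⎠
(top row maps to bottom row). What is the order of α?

8

The disjoint-cycle form of α has cycle lengths 8, 2.
The order of α is the least common multiple of its cycle lengths: lcm(8, 2) = 8.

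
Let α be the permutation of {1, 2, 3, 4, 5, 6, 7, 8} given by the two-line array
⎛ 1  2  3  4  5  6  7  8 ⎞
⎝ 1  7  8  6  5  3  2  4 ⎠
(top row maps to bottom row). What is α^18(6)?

Tracing 6 → 3 → … returns to 6 after 4 steps, so 6 lies in a 4-cycle (3, 8, 4, 6).
On a 4-cycle, α^4 is the identity, so α^18 = α^2 there (18 ≡ 2 mod 4).
Stepping 2 places around the cycle: 6 → 3 → 8.

8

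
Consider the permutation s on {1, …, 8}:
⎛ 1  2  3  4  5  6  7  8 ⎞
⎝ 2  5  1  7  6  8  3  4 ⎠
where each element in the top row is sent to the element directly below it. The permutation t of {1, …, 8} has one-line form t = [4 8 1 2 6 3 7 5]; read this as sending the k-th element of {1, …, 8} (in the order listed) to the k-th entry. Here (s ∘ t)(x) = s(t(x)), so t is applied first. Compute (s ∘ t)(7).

3

First apply t: t(7) = 7, then s(7) = 3. Thus (s ∘ t)(7) = 3.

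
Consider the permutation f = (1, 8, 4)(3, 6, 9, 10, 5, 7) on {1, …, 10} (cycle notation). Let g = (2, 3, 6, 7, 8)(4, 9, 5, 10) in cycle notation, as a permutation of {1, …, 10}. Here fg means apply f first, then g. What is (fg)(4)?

(fg)(4) = g(f(4)). f(4) = 1, then g(1) = 1. So (fg)(4) = 1.

1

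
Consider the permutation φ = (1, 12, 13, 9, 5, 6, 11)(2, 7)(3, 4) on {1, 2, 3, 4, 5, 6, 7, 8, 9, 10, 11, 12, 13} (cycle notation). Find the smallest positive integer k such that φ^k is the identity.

14

The disjoint cycles have lengths 7, 2, 2, 1, 1.
Since disjoint cycles commute, ord(φ) = lcm(7, 2, 2) = 14.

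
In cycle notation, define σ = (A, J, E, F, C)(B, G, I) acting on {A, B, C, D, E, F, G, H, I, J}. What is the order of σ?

The disjoint cycles have lengths 5, 3, 1, 1.
The order is lcm(5, 3) = 15.

15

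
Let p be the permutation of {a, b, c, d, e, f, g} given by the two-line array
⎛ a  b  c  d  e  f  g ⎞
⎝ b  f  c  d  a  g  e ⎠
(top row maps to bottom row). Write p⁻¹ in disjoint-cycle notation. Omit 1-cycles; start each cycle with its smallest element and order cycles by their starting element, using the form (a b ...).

First write p in disjoint cycles: (a b f g e).
The inverse reverses every cycle; in canonical form, p⁻¹ = (a e g f b).

(a e g f b)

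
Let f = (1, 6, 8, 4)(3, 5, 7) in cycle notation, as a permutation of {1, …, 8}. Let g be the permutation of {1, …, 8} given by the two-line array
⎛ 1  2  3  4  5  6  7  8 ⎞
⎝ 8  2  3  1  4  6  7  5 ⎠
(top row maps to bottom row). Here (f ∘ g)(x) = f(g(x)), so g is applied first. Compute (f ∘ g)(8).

First apply g: g(8) = 5, then f(5) = 7. Thus (f ∘ g)(8) = 7.

7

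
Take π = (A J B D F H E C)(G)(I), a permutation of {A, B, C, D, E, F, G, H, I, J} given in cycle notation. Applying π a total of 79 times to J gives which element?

J lies in the 8-cycle (A J B D F H E C).
Since the cycle has length 8, π^79 acts on it the same as π^7 (79 mod 8 = 7).
Advancing 7 steps from J: J → B → D → F → H → E → C → A.

A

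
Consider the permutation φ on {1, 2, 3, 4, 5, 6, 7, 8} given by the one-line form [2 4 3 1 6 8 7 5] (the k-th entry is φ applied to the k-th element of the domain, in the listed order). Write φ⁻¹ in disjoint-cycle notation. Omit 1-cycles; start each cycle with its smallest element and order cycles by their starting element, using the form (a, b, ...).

(1, 4, 2)(5, 8, 6)

First write φ in disjoint cycles: (1, 2, 4)(5, 6, 8).
The inverse reverses every cycle; in canonical form, φ⁻¹ = (1, 4, 2)(5, 8, 6).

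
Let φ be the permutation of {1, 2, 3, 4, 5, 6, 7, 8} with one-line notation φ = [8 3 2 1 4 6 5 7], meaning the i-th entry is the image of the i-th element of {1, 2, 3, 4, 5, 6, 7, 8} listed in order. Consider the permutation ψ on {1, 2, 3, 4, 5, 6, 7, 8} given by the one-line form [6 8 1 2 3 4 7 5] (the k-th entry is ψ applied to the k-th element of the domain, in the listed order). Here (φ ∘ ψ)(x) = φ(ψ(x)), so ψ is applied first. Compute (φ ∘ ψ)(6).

1

First apply ψ: ψ(6) = 4, then φ(4) = 1. Thus (φ ∘ ψ)(6) = 1.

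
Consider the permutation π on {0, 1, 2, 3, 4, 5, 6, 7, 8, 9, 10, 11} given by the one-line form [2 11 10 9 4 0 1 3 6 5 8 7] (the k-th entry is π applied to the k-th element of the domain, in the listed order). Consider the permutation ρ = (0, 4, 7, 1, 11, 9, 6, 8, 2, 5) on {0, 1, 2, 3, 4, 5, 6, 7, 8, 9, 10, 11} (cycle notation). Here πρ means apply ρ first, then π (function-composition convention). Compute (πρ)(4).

3

(πρ)(4) = π(ρ(4)). ρ(4) = 7, then π(7) = 3. So (πρ)(4) = 3.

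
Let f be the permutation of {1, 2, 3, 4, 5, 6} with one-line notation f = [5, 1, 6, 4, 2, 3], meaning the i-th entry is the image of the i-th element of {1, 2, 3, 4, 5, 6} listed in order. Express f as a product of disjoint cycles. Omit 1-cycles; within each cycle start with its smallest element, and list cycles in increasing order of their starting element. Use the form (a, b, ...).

Iterating f from 1 gives 1 → 5 → 2 → 1; that is the 3-cycle (1, 5, 2).
Continuing from each remaining unvisited element yields (1, 5, 2)(3, 6).

(1, 5, 2)(3, 6)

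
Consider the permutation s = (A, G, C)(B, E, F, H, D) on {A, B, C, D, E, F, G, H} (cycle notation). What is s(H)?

D

Within (B, E, F, H, D), H ↦ D.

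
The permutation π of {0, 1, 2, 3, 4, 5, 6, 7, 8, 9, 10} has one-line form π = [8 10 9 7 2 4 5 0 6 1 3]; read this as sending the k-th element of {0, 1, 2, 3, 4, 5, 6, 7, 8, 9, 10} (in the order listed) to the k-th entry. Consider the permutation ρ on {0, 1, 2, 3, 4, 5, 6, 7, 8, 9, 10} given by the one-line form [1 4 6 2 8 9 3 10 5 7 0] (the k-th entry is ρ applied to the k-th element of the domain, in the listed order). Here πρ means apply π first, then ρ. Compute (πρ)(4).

First apply π: π(4) = 2, then ρ(2) = 6. Thus (πρ)(4) = 6.

6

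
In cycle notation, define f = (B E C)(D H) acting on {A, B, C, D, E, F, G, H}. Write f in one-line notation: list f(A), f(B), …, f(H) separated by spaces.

Each element maps to the next entry in its cycle (wrapping to the front): A↦A, B↦E, C↦B, D↦H, E↦C, F↦F, G↦G, H↦D.
So the one-line form is A E B H C F G D.

A E B H C F G D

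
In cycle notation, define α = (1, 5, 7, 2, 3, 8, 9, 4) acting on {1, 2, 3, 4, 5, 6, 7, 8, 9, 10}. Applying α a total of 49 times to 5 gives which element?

5 lies in the 8-cycle (1, 5, 7, 2, 3, 8, 9, 4).
On an 8-cycle, α^8 is the identity, so α^49 = α^1 there (49 ≡ 1 mod 8).
Stepping 1 place around the cycle: 5 → 7.

7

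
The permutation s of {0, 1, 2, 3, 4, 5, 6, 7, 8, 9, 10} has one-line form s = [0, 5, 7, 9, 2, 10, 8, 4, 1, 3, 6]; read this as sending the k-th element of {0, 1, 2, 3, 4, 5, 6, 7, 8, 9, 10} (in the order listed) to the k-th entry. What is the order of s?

30

The disjoint-cycle form of s has cycle lengths 5, 3, 2, 1.
The order is lcm(5, 3, 2) = 30.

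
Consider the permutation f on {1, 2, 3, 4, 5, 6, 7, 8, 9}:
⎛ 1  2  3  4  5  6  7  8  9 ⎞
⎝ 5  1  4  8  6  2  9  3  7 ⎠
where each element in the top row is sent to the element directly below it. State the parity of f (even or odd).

In disjoint-cycle form the cycle lengths are 4, 3, 2.
A cycle is odd iff its length is even; f has 2 even-length cycles, so sgn(f) = (−1)^2 and f is even.

even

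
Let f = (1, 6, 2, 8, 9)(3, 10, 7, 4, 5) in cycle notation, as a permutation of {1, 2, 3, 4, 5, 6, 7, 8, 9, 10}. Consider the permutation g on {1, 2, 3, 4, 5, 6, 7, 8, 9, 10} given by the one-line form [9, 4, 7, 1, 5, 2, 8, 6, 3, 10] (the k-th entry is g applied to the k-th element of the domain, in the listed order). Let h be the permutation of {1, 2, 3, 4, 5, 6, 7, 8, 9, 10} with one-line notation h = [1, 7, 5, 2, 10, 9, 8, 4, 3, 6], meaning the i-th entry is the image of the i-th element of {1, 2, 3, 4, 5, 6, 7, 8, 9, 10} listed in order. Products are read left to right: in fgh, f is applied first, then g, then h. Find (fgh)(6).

Chase 6: f(6) = 2; g(2) = 4; h(4) = 2. Hence (fgh)(6) = 2.

2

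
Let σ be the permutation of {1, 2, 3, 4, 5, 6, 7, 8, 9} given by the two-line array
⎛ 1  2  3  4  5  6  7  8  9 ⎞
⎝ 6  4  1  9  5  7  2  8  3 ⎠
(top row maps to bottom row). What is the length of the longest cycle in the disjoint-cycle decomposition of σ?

7

Decomposing into disjoint cycles gives (1, 6, 7, 2, 4, 9, 3); the longest has length 7.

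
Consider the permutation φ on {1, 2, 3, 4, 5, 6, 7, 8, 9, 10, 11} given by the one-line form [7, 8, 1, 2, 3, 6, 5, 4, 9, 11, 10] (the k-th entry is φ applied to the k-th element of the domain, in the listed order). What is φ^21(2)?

2

Tracing 2 → 8 → … returns to 2 after 3 steps, so 2 lies in a 3-cycle (2 8 4).
Since the cycle has length 3, φ^21 acts on it the same as φ^0 (21 mod 3 = 0).
So φ^21(2) = 2.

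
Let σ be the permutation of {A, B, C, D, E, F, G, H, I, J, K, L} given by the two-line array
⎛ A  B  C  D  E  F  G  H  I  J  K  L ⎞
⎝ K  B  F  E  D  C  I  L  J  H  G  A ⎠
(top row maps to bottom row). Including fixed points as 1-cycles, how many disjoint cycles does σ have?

4

The cycle decomposition is (A K G I J H L)(B)(C F)(D E), which has 4 cycles (counting 1-cycles).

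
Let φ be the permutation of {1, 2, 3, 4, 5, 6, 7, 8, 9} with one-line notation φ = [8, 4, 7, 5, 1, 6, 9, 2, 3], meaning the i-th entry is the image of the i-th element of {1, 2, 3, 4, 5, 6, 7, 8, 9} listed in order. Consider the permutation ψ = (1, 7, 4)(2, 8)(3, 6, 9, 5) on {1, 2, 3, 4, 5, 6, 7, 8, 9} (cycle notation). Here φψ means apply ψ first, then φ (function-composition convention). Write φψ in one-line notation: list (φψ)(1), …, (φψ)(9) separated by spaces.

9 2 6 8 7 3 5 4 1

For each element, apply ψ then φ: 1 → 7 → 9; 2 → 8 → 2; 3 → 6 → 6; 4 → 1 → 8; 5 → 3 → 7; 6 → 9 → 3; 7 → 4 → 5; 8 → 2 → 4; 9 → 5 → 1.
Collecting the images, φψ = [9 2 6 8 7 3 5 4 1].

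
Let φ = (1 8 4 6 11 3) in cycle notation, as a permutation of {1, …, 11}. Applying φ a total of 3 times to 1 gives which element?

6

1 lies in the 6-cycle (1 8 4 6 11 3).
Advancing 3 steps from 1: 1 → 8 → 4 → 6.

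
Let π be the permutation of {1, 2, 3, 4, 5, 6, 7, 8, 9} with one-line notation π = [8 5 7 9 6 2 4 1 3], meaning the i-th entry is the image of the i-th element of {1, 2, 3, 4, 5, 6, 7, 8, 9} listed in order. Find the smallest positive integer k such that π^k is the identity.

The disjoint-cycle form of π has cycle lengths 4, 3, 2.
The order is lcm(4, 3, 2) = 12.

12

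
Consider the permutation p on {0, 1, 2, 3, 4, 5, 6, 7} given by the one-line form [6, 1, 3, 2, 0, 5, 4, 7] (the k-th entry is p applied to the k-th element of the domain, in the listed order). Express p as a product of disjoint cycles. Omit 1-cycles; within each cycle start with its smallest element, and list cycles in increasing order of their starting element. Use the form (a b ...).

Iterating p from 0 gives 0 → 6 → 4 → 0; that is the 3-cycle (0 6 4).
Repeating from the next unused element and collecting all non-trivial cycles gives (0 6 4)(2 3).

(0 6 4)(2 3)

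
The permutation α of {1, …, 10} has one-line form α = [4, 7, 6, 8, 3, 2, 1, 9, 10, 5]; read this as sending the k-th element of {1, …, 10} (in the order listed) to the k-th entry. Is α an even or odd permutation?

In disjoint-cycle form the cycle lengths are 10.
A cycle is odd iff its length is even; α has 1 even-length cycle, so sgn(α) = (−1)^1 and α is odd.

odd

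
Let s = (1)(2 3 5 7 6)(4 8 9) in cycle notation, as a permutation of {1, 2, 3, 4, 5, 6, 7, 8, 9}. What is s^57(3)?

7

3 lies in the 5-cycle (2 3 5 7 6).
Since the cycle has length 5, s^57 acts on it the same as s^2 (57 mod 5 = 2).
Stepping 2 places around the cycle: 3 → 5 → 7.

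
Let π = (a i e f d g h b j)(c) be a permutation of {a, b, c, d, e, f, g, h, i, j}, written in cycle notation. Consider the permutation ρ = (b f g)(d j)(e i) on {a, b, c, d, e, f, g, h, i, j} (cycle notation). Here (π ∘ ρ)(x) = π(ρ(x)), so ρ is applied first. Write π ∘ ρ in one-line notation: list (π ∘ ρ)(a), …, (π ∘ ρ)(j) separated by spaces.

(π ∘ ρ)(x) = π(ρ(x)). Computing each image: π(ρ(a)) = π(a) = i, π(ρ(b)) = π(f) = d, π(ρ(c)) = π(c) = c, π(ρ(d)) = π(j) = a, π(ρ(e)) = π(i) = e, π(ρ(f)) = π(g) = h, π(ρ(g)) = π(b) = j, π(ρ(h)) = π(h) = b, π(ρ(i)) = π(e) = f, π(ρ(j)) = π(d) = g.
Hence π ∘ ρ = [i d c a e h j b f g].

i d c a e h j b f g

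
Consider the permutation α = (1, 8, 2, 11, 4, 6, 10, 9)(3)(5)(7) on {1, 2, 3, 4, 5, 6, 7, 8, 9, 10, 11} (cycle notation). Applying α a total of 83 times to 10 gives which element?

10 lies in the 8-cycle (1, 8, 2, 11, 4, 6, 10, 9).
Powers repeat with period 8 on this cycle, and 83 mod 8 = 3, so α^83(10) = α^3(10).
Stepping 3 places around the cycle: 10 → 9 → 1 → 8.

8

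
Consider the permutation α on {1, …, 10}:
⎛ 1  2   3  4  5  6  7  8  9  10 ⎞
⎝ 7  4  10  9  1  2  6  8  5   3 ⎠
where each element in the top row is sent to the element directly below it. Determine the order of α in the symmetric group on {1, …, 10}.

14

Writing α as disjoint cycles, the cycle lengths are 7, 2, 1.
Since disjoint cycles commute, ord(α) = lcm(7, 2) = 14.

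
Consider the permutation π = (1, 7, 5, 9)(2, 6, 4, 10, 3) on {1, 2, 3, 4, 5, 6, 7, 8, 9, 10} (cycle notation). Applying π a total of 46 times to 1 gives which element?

5

1 lies in the 4-cycle (1, 7, 5, 9).
Powers repeat with period 4 on this cycle, and 46 mod 4 = 2, so π^46(1) = π^2(1).
Stepping 2 places around the cycle: 1 → 7 → 5.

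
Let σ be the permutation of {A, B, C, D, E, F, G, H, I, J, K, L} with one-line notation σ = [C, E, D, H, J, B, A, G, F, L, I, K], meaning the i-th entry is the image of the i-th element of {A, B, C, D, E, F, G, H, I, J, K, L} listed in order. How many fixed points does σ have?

0

No element satisfies σ(x) = x, so there are 0 fixed points.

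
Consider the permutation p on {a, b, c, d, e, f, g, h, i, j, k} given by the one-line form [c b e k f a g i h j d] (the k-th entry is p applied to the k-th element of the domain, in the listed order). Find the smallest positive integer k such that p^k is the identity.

Decomposing into disjoint cycles gives cycle lengths 4, 2, 2, 1, 1, 1.
The order is lcm(4, 2, 2) = 4.

4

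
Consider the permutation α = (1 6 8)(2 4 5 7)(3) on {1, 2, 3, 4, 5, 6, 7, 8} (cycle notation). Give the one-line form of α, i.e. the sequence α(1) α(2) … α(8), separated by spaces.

Reading each image from the cycles: 1→6, 2→4, 3→3, 4→5, 5→7, 6→8, 7→2, 8→1.
Listing these in domain order gives 6 4 3 5 7 8 2 1.

6 4 3 5 7 8 2 1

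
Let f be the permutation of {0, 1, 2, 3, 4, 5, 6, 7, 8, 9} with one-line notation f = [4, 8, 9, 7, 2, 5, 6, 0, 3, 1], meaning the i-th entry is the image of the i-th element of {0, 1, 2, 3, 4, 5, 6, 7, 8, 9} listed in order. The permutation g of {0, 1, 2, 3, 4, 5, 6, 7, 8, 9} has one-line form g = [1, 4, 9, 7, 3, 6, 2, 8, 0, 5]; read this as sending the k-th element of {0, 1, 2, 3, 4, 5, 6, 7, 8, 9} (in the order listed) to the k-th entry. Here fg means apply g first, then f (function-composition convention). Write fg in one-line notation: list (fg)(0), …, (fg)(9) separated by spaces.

8 2 1 0 7 6 9 3 4 5

For each element, apply g then f: 0 → 1 → 8; 1 → 4 → 2; 2 → 9 → 1; 3 → 7 → 0; 4 → 3 → 7; 5 → 6 → 6; 6 → 2 → 9; 7 → 8 → 3; 8 → 0 → 4; 9 → 5 → 5.
Collecting the images, fg = [8 2 1 0 7 6 9 3 4 5].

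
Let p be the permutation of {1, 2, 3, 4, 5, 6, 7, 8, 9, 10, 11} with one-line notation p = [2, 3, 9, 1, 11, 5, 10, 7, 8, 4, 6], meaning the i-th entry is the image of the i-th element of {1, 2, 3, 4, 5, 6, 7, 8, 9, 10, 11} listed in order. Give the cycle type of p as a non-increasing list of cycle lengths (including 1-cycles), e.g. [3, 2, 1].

The disjoint cycles are (1 2 3 9 8 7 10 4)(5 11 6), with lengths 8, 3 in non-increasing order.

[8, 3]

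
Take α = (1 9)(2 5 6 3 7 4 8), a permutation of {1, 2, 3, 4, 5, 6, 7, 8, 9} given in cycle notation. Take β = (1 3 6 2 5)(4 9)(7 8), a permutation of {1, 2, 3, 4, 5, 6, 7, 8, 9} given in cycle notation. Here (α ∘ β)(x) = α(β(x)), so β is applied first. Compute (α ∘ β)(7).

β(7) = 8, then α(8) = 2; composing gives (α ∘ β)(7) = 2.

2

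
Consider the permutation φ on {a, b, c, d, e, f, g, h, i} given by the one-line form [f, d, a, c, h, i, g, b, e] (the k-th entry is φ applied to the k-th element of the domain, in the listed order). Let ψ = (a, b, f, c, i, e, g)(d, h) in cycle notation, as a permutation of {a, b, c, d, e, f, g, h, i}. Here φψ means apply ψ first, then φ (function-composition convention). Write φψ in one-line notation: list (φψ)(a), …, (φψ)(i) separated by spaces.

Chase each element through ψ then φ: a → b → d; b → f → i; c → i → e; d → h → b; e → g → g; f → c → a; g → a → f; h → d → c; i → e → h.
So φψ in one-line form is d i e b g a f c h.

d i e b g a f c h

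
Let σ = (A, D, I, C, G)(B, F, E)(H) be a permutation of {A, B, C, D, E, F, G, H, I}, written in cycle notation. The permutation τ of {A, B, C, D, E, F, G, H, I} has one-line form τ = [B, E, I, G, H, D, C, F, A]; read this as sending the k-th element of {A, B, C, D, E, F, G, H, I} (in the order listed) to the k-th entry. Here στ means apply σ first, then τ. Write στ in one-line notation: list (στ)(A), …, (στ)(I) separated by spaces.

G D C A E H B F I

Chase each element through σ then τ: A → D → G; B → F → D; C → G → C; D → I → A; E → B → E; F → E → H; G → A → B; H → H → F; I → C → I.
Collecting the images, στ = [G D C A E H B F I].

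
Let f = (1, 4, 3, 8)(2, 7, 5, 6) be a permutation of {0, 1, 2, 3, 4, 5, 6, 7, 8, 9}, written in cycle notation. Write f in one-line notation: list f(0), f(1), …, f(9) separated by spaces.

Each element maps to the next entry in its cycle (wrapping to the front): 0→0, 1→4, 2→7, 3→8, 4→3, 5→6, 6→2, 7→5, 8→1, 9→9.
So the one-line form is 0 4 7 8 3 6 2 5 1 9.

0 4 7 8 3 6 2 5 1 9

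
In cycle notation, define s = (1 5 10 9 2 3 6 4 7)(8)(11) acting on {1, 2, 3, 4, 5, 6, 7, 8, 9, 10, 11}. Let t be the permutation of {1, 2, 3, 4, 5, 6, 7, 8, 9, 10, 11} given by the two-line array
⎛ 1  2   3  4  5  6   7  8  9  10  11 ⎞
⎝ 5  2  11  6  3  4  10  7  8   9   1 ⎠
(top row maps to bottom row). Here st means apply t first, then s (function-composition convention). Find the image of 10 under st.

2

First apply t: t(10) = 9, then s(9) = 2. Thus (st)(10) = 2.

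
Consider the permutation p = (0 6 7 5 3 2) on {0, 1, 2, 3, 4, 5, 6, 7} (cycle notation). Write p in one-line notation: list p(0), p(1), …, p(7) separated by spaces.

6 1 0 2 4 3 7 5

Each element maps to the next entry in its cycle (wrapping to the front): 0→6, 1→1, 2→0, 3→2, 4→4, 5→3, 6→7, 7→5.
So the one-line form is 6 1 0 2 4 3 7 5.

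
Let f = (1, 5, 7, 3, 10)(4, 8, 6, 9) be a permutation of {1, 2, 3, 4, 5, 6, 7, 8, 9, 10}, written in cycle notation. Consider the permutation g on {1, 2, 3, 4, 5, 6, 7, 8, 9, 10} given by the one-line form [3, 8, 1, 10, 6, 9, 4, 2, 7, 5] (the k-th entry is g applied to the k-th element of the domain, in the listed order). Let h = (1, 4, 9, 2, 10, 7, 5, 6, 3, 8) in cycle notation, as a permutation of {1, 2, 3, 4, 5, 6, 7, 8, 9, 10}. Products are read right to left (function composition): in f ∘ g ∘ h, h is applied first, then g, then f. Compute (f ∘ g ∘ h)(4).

Apply the permutations in order: h(4) = 9, then g(9) = 7, then f(7) = 3. So (f ∘ g ∘ h)(4) = 3.

3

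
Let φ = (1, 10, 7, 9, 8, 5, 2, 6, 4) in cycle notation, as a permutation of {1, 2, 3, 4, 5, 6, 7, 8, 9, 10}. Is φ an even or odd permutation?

even

The cycle lengths are 9, 1.
A cycle of length ℓ contributes ℓ−1 transpositions, so φ is a product of 8 transpositions — even.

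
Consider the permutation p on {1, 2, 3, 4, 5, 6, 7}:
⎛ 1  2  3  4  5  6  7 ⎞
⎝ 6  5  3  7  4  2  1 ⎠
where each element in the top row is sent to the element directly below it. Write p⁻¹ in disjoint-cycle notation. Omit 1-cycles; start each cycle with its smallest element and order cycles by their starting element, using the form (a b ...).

The cycle decomposition of p is (1 6 2 5 4 7).
The inverse reverses every cycle; in canonical form, p⁻¹ = (1 7 4 5 2 6).

(1 7 4 5 2 6)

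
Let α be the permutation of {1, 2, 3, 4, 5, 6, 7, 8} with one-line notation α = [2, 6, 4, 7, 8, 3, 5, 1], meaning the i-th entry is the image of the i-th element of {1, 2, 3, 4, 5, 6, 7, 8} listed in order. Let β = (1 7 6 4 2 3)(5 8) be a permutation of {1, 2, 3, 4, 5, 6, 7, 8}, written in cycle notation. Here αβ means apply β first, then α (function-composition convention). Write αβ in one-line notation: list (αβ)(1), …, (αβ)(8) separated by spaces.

5 4 2 6 1 7 3 8

For each element, apply β then α: 1 → 7 → 5; 2 → 3 → 4; 3 → 1 → 2; 4 → 2 → 6; 5 → 8 → 1; 6 → 4 → 7; 7 → 6 → 3; 8 → 5 → 8.
Collecting the images, αβ = [5 4 2 6 1 7 3 8].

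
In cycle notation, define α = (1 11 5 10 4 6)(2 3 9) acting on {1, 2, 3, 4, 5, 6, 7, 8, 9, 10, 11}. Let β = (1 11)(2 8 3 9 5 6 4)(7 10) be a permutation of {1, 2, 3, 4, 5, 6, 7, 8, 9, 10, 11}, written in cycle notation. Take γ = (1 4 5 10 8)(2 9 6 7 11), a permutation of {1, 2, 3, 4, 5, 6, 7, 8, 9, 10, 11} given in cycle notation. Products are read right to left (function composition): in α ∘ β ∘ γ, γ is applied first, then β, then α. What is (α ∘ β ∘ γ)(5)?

7

(α ∘ β ∘ γ)(5) = α(β(γ(5))). γ(5) = 10, then β(10) = 7, then α(7) = 7, so the result is 7.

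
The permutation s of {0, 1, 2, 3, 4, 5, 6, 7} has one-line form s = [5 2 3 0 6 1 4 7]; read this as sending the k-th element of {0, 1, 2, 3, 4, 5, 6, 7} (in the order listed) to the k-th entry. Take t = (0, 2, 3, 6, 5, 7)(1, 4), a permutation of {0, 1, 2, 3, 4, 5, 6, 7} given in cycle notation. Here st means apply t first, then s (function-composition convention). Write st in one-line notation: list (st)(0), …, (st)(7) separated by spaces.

(st)(x) = s(t(x)). Computing each image: s(t(0)) = s(2) = 3, s(t(1)) = s(4) = 6, s(t(2)) = s(3) = 0, s(t(3)) = s(6) = 4, s(t(4)) = s(1) = 2, s(t(5)) = s(7) = 7, s(t(6)) = s(5) = 1, s(t(7)) = s(0) = 5.
Hence st = [3 6 0 4 2 7 1 5].

3 6 0 4 2 7 1 5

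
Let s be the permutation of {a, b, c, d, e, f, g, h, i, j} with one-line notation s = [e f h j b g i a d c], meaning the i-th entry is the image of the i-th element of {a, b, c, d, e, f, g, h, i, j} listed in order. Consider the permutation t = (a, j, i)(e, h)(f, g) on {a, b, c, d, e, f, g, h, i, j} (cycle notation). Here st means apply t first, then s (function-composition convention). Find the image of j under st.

d

First apply t: t(j) = i, then s(i) = d. Thus (st)(j) = d.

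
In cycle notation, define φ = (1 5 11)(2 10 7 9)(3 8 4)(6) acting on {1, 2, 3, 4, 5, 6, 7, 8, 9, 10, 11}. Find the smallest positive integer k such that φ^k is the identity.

The cycle type of φ is (4, 3, 3, 1).
The order of φ is the least common multiple of its cycle lengths: lcm(4, 3, 3) = 12.

12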